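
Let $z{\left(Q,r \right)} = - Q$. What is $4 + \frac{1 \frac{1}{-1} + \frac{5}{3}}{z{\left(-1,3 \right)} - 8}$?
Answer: $\frac{82}{21} \approx 3.9048$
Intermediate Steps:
$4 + \frac{1 \frac{1}{-1} + \frac{5}{3}}{z{\left(-1,3 \right)} - 8} = 4 + \frac{1 \frac{1}{-1} + \frac{5}{3}}{\left(-1\right) \left(-1\right) - 8} = 4 + \frac{1 \left(-1\right) + 5 \cdot \frac{1}{3}}{1 - 8} = 4 + \frac{-1 + \frac{5}{3}}{-7} = 4 + \frac{2}{3} \left(- \frac{1}{7}\right) = 4 - \frac{2}{21} = \frac{82}{21}$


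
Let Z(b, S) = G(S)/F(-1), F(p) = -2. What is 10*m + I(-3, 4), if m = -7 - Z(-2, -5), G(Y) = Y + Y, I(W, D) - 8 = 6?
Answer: -106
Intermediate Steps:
I(W, D) = 14 (I(W, D) = 8 + 6 = 14)
G(Y) = 2*Y
Z(b, S) = -S (Z(b, S) = (2*S)/(-2) = (2*S)*(-1/2) = -S)
m = -12 (m = -7 - (-1)*(-5) = -7 - 1*5 = -7 - 5 = -12)
10*m + I(-3, 4) = 10*(-12) + 14 = -120 + 14 = -106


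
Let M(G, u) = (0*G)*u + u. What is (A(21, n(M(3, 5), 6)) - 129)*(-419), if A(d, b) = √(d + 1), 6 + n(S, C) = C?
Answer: 54051 - 419*√22 ≈ 52086.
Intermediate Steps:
M(G, u) = u (M(G, u) = 0*u + u = 0 + u = u)
n(S, C) = -6 + C
A(d, b) = √(1 + d)
(A(21, n(M(3, 5), 6)) - 129)*(-419) = (√(1 + 21) - 129)*(-419) = (√22 - 129)*(-419) = (-129 + √22)*(-419) = 54051 - 419*√22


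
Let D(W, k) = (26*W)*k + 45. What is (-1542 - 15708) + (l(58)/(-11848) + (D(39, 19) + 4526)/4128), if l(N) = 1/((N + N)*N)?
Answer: -177322739767975/10283021376 ≈ -17244.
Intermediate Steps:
D(W, k) = 45 + 26*W*k (D(W, k) = 26*W*k + 45 = 45 + 26*W*k)
l(N) = 1/(2*N**2) (l(N) = 1/(((2*N))*N) = (1/(2*N))/N = 1/(2*N**2))
(-1542 - 15708) + (l(58)/(-11848) + (D(39, 19) + 4526)/4128) = (-1542 - 15708) + (((1/2)/58**2)/(-11848) + ((45 + 26*39*19) + 4526)/4128) = -17250 + (((1/2)*(1/3364))*(-1/11848) + ((45 + 19266) + 4526)*(1/4128)) = -17250 + ((1/6728)*(-1/11848) + (19311 + 4526)*(1/4128)) = -17250 + (-1/79713344 + 23837*(1/4128)) = -17250 + (-1/79713344 + 23837/4128) = -17250 + 59378968025/10283021376 = -177322739767975/10283021376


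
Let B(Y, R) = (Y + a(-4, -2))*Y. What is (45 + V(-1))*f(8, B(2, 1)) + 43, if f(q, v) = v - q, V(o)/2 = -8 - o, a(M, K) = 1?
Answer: -19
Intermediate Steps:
V(o) = -16 - 2*o (V(o) = 2*(-8 - o) = -16 - 2*o)
B(Y, R) = Y*(1 + Y) (B(Y, R) = (Y + 1)*Y = (1 + Y)*Y = Y*(1 + Y))
(45 + V(-1))*f(8, B(2, 1)) + 43 = (45 + (-16 - 2*(-1)))*(2*(1 + 2) - 1*8) + 43 = (45 + (-16 + 2))*(2*3 - 8) + 43 = (45 - 14)*(6 - 8) + 43 = 31*(-2) + 43 = -62 + 43 = -19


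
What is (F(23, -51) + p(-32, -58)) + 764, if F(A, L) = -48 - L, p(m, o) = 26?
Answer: 793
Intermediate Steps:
(F(23, -51) + p(-32, -58)) + 764 = ((-48 - 1*(-51)) + 26) + 764 = ((-48 + 51) + 26) + 764 = (3 + 26) + 764 = 29 + 764 = 793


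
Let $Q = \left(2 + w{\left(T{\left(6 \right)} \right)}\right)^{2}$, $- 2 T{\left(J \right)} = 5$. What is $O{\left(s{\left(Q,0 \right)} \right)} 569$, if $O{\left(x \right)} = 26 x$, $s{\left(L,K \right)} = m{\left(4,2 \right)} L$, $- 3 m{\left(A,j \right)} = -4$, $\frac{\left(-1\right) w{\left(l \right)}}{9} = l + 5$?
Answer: $\frac{24868714}{3} \approx 8.2896 \cdot 10^{6}$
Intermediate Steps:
$T{\left(J \right)} = - \frac{5}{2}$ ($T{\left(J \right)} = \left(- \frac{1}{2}\right) 5 = - \frac{5}{2}$)
$w{\left(l \right)} = -45 - 9 l$ ($w{\left(l \right)} = - 9 \left(l + 5\right) = - 9 \left(5 + l\right) = -45 - 9 l$)
$m{\left(A,j \right)} = \frac{4}{3}$ ($m{\left(A,j \right)} = \left(- \frac{1}{3}\right) \left(-4\right) = \frac{4}{3}$)
$Q = \frac{1681}{4}$ ($Q = \left(2 - \frac{45}{2}\right)^{2} = \left(- \frac{41}{2}\right)^{2} = \frac{1681}{4} \approx 420.25$)
$s{\left(L,K \right)} = \frac{4 L}{3}$
$O{\left(s{\left(Q,0 \right)} \right)} 569 = 26 \cdot \frac{4}{3} \cdot \frac{1681}{4} \cdot 569 = 26 \cdot \frac{1681}{3} \cdot 569 = \frac{43706}{3} \cdot 569 = \frac{24868714}{3}$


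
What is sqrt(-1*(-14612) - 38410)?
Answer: I*sqrt(23798) ≈ 154.27*I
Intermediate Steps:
sqrt(-1*(-14612) - 38410) = sqrt(14612 - 38410) = sqrt(-23798) = I*sqrt(23798)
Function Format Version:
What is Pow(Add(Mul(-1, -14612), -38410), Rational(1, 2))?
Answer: Mul(I, Pow(23798, Rational(1, 2))) ≈ Mul(154.27, I)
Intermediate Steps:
Pow(Add(Mul(-1, -14612), -38410), Rational(1, 2)) = Pow(Add(14612, -38410), Rational(1, 2)) = Pow(-23798, Rational(1, 2)) = Mul(I, Pow(23798, Rational(1, 2)))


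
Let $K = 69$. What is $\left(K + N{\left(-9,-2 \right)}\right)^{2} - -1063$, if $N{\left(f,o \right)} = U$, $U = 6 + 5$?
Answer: $7463$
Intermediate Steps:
$U = 11$
$N{\left(f,o \right)} = 11$
$\left(K + N{\left(-9,-2 \right)}\right)^{2} - -1063 = \left(69 + 11\right)^{2} - -1063 = 80^{2} + \left(-19607 + 20670\right) = 6400 + 1063 = 7463$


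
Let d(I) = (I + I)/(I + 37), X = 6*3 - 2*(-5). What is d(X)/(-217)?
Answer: -8/2015 ≈ -0.0039702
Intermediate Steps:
X = 28 (X = 18 + 10 = 28)
d(I) = 2*I/(37 + I) (d(I) = (2*I)/(37 + I) = 2*I/(37 + I))
d(X)/(-217) = (2*28/(37 + 28))/(-217) = (2*28/65)*(-1/217) = (2*28*(1/65))*(-1/217) = (56/65)*(-1/217) = -8/2015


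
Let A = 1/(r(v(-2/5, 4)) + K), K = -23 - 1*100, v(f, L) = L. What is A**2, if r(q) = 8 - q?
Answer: 1/14161 ≈ 7.0616e-5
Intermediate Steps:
K = -123 (K = -23 - 100 = -123)
A = -1/119 (A = 1/((8 - 1*4) - 123) = 1/((8 - 4) - 123) = 1/(4 - 123) = 1/(-119) = -1/119 ≈ -0.0084034)
A**2 = (-1/119)**2 = 1/14161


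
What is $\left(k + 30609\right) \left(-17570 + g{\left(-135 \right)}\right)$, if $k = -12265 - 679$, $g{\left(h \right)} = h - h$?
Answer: $-310374050$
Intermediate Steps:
$g{\left(h \right)} = 0$
$k = -12944$
$\left(k + 30609\right) \left(-17570 + g{\left(-135 \right)}\right) = \left(-12944 + 30609\right) \left(-17570 + 0\right) = 17665 \left(-17570\right) = -310374050$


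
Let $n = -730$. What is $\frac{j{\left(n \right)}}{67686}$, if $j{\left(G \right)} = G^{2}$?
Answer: $\frac{266450}{33843} \approx 7.8731$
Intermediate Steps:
$\frac{j{\left(n \right)}}{67686} = \frac{\left(-730\right)^{2}}{67686} = 532900 \cdot \frac{1}{67686} = \frac{266450}{33843}$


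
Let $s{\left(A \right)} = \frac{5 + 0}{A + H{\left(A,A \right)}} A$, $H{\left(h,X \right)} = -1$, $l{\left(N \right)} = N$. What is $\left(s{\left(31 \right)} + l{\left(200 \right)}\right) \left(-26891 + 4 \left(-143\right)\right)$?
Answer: $- \frac{33806953}{6} \approx -5.6345 \cdot 10^{6}$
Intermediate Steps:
$s{\left(A \right)} = \frac{5 A}{-1 + A}$ ($s{\left(A \right)} = \frac{5 + 0}{A - 1} A = \frac{5}{-1 + A} A = \frac{5 A}{-1 + A}$)
$\left(s{\left(31 \right)} + l{\left(200 \right)}\right) \left(-26891 + 4 \left(-143\right)\right) = \left(5 \cdot 31 \frac{1}{-1 + 31} + 200\right) \left(-26891 + 4 \left(-143\right)\right) = \left(5 \cdot 31 \cdot \frac{1}{30} + 200\right) \left(-26891 - 572\right) = \left(5 \cdot 31 \cdot \frac{1}{30} + 200\right) \left(-27463\right) = \left(\frac{31}{6} + 200\right) \left(-27463\right) = \frac{1231}{6} \left(-27463\right) = - \frac{33806953}{6}$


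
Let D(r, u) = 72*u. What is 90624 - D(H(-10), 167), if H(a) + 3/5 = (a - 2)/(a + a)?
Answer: 78600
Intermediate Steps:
H(a) = -⅗ + (-2 + a)/(2*a) (H(a) = -⅗ + (a - 2)/(a + a) = -⅗ + (-2 + a)/((2*a)) = -⅗ + (-2 + a)*(1/(2*a)) = -⅗ + (-2 + a)/(2*a))
90624 - D(H(-10), 167) = 90624 - 72*167 = 90624 - 1*12024 = 90624 - 12024 = 78600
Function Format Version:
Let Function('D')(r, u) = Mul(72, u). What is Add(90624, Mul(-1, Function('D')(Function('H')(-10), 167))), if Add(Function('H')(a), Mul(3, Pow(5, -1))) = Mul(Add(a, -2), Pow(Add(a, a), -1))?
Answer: 78600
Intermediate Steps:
Function('H')(a) = Add(Rational(-3, 5), Mul(Rational(1, 2), Pow(a, -1), Add(-2, a))) (Function('H')(a) = Add(Rational(-3, 5), Mul(Add(a, -2), Pow(Add(a, a), -1))) = Add(Rational(-3, 5), Mul(Add(-2, a), Pow(Mul(2, a), -1))) = Add(Rational(-3, 5), Mul(Add(-2, a), Mul(Rational(1, 2), Pow(a, -1)))) = Add(Rational(-3, 5), Mul(Rational(1, 2), Pow(a, -1), Add(-2, a))))
Add(90624, Mul(-1, Function('D')(Function('H')(-10), 167))) = Add(90624, Mul(-1, Mul(72, 167))) = Add(90624, Mul(-1, 12024)) = Add(90624, -12024) = 78600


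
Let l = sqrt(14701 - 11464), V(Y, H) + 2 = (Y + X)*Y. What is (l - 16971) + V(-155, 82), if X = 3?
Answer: 6587 + sqrt(3237) ≈ 6643.9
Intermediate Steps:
V(Y, H) = -2 + Y*(3 + Y) (V(Y, H) = -2 + (Y + 3)*Y = -2 + (3 + Y)*Y = -2 + Y*(3 + Y))
l = sqrt(3237) ≈ 56.895
(l - 16971) + V(-155, 82) = (sqrt(3237) - 16971) + (-2 + (-155)**2 + 3*(-155)) = (-16971 + sqrt(3237)) + (-2 + 24025 - 465) = (-16971 + sqrt(3237)) + 23558 = 6587 + sqrt(3237)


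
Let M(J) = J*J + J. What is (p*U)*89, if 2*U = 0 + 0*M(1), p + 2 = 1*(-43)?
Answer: 0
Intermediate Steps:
M(J) = J + J² (M(J) = J² + J = J + J²)
p = -45 (p = -2 + 1*(-43) = -2 - 43 = -45)
U = 0 (U = (0 + 0*(1*(1 + 1)))/2 = (0 + 0*(1*2))/2 = (0 + 0*2)/2 = (0 + 0)/2 = (½)*0 = 0)
(p*U)*89 = -45*0*89 = 0*89 = 0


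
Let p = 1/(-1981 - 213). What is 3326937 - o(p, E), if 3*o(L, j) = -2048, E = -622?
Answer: 9982859/3 ≈ 3.3276e+6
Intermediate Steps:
p = -1/2194 (p = 1/(-2194) = -1/2194 ≈ -0.00045579)
o(L, j) = -2048/3 (o(L, j) = (⅓)*(-2048) = -2048/3)
3326937 - o(p, E) = 3326937 - 1*(-2048/3) = 3326937 + 2048/3 = 9982859/3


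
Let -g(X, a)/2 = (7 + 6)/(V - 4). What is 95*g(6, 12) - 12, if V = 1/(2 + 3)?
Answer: 638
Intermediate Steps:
V = ⅕ (V = 1/5 = ⅕ ≈ 0.20000)
g(X, a) = 130/19 (g(X, a) = -2*(7 + 6)/(⅕ - 4) = -26/(-19/5) = -26*(-5)/19 = -2*(-65/19) = 130/19)
95*g(6, 12) - 12 = 95*(130/19) - 12 = 650 - 12 = 638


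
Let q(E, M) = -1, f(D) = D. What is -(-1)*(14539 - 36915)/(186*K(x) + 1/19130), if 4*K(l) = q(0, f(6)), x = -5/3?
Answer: 53506610/111193 ≈ 481.21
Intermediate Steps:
x = -5/3 (x = -5*⅓ = -5/3 ≈ -1.6667)
K(l) = -¼ (K(l) = (¼)*(-1) = -¼)
-(-1)*(14539 - 36915)/(186*K(x) + 1/19130) = -(-1)*(14539 - 36915)/(186*(-¼) + 1/19130) = -(-1)*(-22376/(-93/2 + 1/19130)) = -(-1)*(-22376/(-444772/9565)) = -(-1)*(-22376*(-9565/444772)) = -(-1)*53506610/111193 = -1*(-53506610/111193) = 53506610/111193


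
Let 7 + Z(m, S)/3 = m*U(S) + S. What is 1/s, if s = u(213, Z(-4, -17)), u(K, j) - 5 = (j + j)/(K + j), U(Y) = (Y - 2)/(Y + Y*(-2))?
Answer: 875/3711 ≈ 0.23579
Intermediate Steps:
U(Y) = -(-2 + Y)/Y (U(Y) = (-2 + Y)/(Y - 2*Y) = (-2 + Y)/((-Y)) = (-2 + Y)*(-1/Y) = -(-2 + Y)/Y)
Z(m, S) = -21 + 3*S + 3*m*(2 - S)/S (Z(m, S) = -21 + 3*(m*((2 - S)/S) + S) = -21 + 3*(m*(2 - S)/S + S) = -21 + 3*(S + m*(2 - S)/S) = -21 + (3*S + 3*m*(2 - S)/S) = -21 + 3*S + 3*m*(2 - S)/S)
u(K, j) = 5 + 2*j/(K + j) (u(K, j) = 5 + (j + j)/(K + j) = 5 + (2*j)/(K + j) = 5 + 2*j/(K + j))
s = 3711/875 (s = (5*213 + 7*(-21 - 3*(-4) + 3*(-17) + 6*(-4)/(-17)))/(213 + (-21 - 3*(-4) + 3*(-17) + 6*(-4)/(-17))) = (1065 + 7*(-21 + 12 - 51 + 6*(-4)*(-1/17)))/(213 + (-21 + 12 - 51 + 6*(-4)*(-1/17))) = (1065 + 7*(-21 + 12 - 51 + 24/17))/(213 + (-21 + 12 - 51 + 24/17)) = (1065 + 7*(-996/17))/(213 - 996/17) = (1065 - 6972/17)/(2625/17) = (17/2625)*(11133/17) = 3711/875 ≈ 4.2411)
1/s = 1/(3711/875) = 875/3711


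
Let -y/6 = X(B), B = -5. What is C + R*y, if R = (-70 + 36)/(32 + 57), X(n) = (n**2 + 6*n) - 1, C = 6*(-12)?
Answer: -7632/89 ≈ -85.753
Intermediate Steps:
C = -72
X(n) = -1 + n**2 + 6*n
R = -34/89 ≈ -0.38202
y = 36 (y = -6*(-1 + (-5)**2 + 6*(-5)) = -6*(-1 + 25 - 30) = -6*(-6) = 36)
C + R*y = -72 - 34/89*36 = -72 - 1224/89 = -7632/89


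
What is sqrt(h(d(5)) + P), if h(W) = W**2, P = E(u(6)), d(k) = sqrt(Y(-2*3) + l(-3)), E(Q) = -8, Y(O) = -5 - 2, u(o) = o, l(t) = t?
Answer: 3*I*sqrt(2) ≈ 4.2426*I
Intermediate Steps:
Y(O) = -7
d(k) = I*sqrt(10) (d(k) = sqrt(-7 - 3) = sqrt(-10) = I*sqrt(10))
P = -8
sqrt(h(d(5)) + P) = sqrt((I*sqrt(10))**2 - 8) = sqrt(-10 - 8) = sqrt(-18) = 3*I*sqrt(2)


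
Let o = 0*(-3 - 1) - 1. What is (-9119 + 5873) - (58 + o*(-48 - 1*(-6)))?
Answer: -3346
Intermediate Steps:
o = -1 (o = 0*(-4) - 1 = 0 - 1 = -1)
(-9119 + 5873) - (58 + o*(-48 - 1*(-6))) = (-9119 + 5873) - (58 - (-48 - 1*(-6))) = -3246 - (58 - (-48 + 6)) = -3246 - (58 - 1*(-42)) = -3246 - (58 + 42) = -3246 - 1*100 = -3246 - 100 = -3346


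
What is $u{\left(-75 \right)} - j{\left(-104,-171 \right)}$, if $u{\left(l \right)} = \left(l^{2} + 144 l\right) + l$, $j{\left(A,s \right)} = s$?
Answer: $-5079$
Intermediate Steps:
$u{\left(l \right)} = l^{2} + 145 l$
$u{\left(-75 \right)} - j{\left(-104,-171 \right)} = - 75 \left(145 - 75\right) - -171 = \left(-75\right) 70 + 171 = -5250 + 171 = -5079$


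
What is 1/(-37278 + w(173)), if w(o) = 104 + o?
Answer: -1/37001 ≈ -2.7026e-5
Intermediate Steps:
1/(-37278 + w(173)) = 1/(-37278 + (104 + 173)) = 1/(-37278 + 277) = 1/(-37001) = -1/37001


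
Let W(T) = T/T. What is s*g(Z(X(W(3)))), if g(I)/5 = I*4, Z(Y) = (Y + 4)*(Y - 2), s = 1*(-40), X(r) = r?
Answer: 4000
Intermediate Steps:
W(T) = 1
s = -40
Z(Y) = (-2 + Y)*(4 + Y) (Z(Y) = (4 + Y)*(-2 + Y) = (-2 + Y)*(4 + Y))
g(I) = 20*I (g(I) = 5*(I*4) = 5*(4*I) = 20*I)
s*g(Z(X(W(3)))) = -800*(-8 + 1² + 2*1) = -800*(-8 + 1 + 2) = -800*(-5) = -40*(-100) = 4000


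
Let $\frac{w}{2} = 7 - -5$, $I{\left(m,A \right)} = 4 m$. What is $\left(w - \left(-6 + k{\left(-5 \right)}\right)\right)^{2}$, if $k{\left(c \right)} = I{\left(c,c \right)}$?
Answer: $2500$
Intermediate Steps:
$k{\left(c \right)} = 4 c$
$w = 24$ ($w = 2 \left(7 - -5\right) = 2 \left(7 + 5\right) = 2 \cdot 12 = 24$)
$\left(w - \left(-6 + k{\left(-5 \right)}\right)\right)^{2} = \left(24 - \left(-6 + 4 \left(-5\right)\right)\right)^{2} = \left(24 + \left(\left(-1\right) \left(-20\right) + 6\right)\right)^{2} = \left(24 + \left(20 + 6\right)\right)^{2} = \left(24 + 26\right)^{2} = 50^{2} = 2500$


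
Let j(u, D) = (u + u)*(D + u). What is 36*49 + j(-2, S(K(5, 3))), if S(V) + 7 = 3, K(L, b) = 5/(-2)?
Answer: 1788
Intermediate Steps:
K(L, b) = -5/2 (K(L, b) = 5*(-1/2) = -5/2)
S(V) = -4 (S(V) = -7 + 3 = -4)
j(u, D) = 2*u*(D + u) (j(u, D) = (2*u)*(D + u) = 2*u*(D + u))
36*49 + j(-2, S(K(5, 3))) = 36*49 + 2*(-2)*(-4 - 2) = 1764 + 2*(-2)*(-6) = 1764 + 24 = 1788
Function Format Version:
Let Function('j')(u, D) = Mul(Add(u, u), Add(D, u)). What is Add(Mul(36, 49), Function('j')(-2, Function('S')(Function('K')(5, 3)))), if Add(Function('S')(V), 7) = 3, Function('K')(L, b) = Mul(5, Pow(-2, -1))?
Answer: 1788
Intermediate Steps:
Function('K')(L, b) = Rational(-5, 2) (Function('K')(L, b) = Mul(5, Rational(-1, 2)) = Rational(-5, 2))
Function('S')(V) = -4 (Function('S')(V) = Add(-7, 3) = -4)
Function('j')(u, D) = Mul(2, u, Add(D, u)) (Function('j')(u, D) = Mul(Mul(2, u), Add(D, u)) = Mul(2, u, Add(D, u)))
Add(Mul(36, 49), Function('j')(-2, Function('S')(Function('K')(5, 3)))) = Add(Mul(36, 49), Mul(2, -2, Add(-4, -2))) = Add(1764, Mul(2, -2, -6)) = Add(1764, 24) = 1788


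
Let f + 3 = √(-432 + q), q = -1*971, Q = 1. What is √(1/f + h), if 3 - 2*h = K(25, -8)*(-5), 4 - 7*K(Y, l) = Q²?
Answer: √7*√((47 - 18*I*√1403)/(3 - I*√1403))/7 ≈ 1.6029 - 0.0082747*I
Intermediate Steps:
q = -971
f = -3 + I*√1403 (f = -3 + √(-432 - 971) = -3 + √(-1403) = -3 + I*√1403 ≈ -3.0 + 37.457*I)
K(Y, l) = 3/7 (K(Y, l) = 4/7 - ⅐*1² = 4/7 - ⅐*1 = 4/7 - ⅐ = 3/7)
h = 18/7 (h = 3/2 - 3*(-5)/14 = 3/2 - ½*(-15/7) = 3/2 + 15/14 = 18/7 ≈ 2.5714)
√(1/f + h) = √(1/(-3 + I*√1403) + 18/7) = √(18/7 + 1/(-3 + I*√1403))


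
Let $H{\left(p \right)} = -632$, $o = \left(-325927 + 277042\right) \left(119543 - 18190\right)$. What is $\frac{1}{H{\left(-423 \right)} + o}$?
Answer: $- \frac{1}{4954642037} \approx -2.0183 \cdot 10^{-10}$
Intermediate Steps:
$o = -4954641405$ ($o = \left(-48885\right) 101353 = -4954641405$)
$\frac{1}{H{\left(-423 \right)} + o} = \frac{1}{-632 - 4954641405} = \frac{1}{-4954642037} = - \frac{1}{4954642037}$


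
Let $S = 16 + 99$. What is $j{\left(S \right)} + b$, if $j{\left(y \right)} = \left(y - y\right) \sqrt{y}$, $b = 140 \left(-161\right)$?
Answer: $-22540$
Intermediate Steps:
$S = 115$
$b = -22540$
$j{\left(y \right)} = 0$ ($j{\left(y \right)} = 0 \sqrt{y} = 0$)
$j{\left(S \right)} + b = 0 - 22540 = -22540$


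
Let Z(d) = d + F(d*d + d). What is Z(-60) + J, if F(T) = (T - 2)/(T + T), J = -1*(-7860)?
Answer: 27613769/3540 ≈ 7800.5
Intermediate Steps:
J = 7860
F(T) = (-2 + T)/(2*T) (F(T) = (-2 + T)/((2*T)) = (-2 + T)*(1/(2*T)) = (-2 + T)/(2*T))
Z(d) = d + (-2 + d + d²)/(2*(d + d²)) (Z(d) = d + (-2 + (d*d + d))/(2*(d*d + d)) = d + (-2 + (d² + d))/(2*(d² + d)) = d + (-2 + (d + d²))/(2*(d + d²)) = d + (-2 + d + d²)/(2*(d + d²)))
Z(-60) + J = (½)*(-2 - 60 + 2*(-60)³ + 3*(-60)²)/(-60*(1 - 60)) + 7860 = (½)*(-1/60)*(-2 - 60 + 2*(-216000) + 3*3600)/(-59) + 7860 = (½)*(-1/60)*(-1/59)*(-2 - 60 - 432000 + 10800) + 7860 = (½)*(-1/60)*(-1/59)*(-421262) + 7860 = -210631/3540 + 7860 = 27613769/3540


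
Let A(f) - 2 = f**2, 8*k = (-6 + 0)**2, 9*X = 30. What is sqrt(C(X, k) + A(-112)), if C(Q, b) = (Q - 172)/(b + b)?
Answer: 2*sqrt(253677)/9 ≈ 111.93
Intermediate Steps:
X = 10/3 (X = (1/9)*30 = 10/3 ≈ 3.3333)
k = 9/2 (k = (-6 + 0)**2/8 = (1/8)*(-6)**2 = (1/8)*36 = 9/2 ≈ 4.5000)
A(f) = 2 + f**2
C(Q, b) = (-172 + Q)/(2*b) (C(Q, b) = (-172 + Q)/((2*b)) = (-172 + Q)*(1/(2*b)) = (-172 + Q)/(2*b))
sqrt(C(X, k) + A(-112)) = sqrt((-172 + 10/3)/(2*(9/2)) + (2 + (-112)**2)) = sqrt((1/2)*(2/9)*(-506/3) + (2 + 12544)) = sqrt(-506/27 + 12546) = sqrt(338236/27) = 2*sqrt(253677)/9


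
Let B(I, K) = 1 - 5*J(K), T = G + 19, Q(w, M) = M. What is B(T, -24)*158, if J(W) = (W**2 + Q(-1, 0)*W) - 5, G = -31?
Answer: -450932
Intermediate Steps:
J(W) = -5 + W**2 (J(W) = (W**2 + 0*W) - 5 = (W**2 + 0) - 5 = W**2 - 5 = -5 + W**2)
T = -12 (T = -31 + 19 = -12)
B(I, K) = 26 - 5*K**2 (B(I, K) = 1 - 5*(-5 + K**2) = 1 + (25 - 5*K**2) = 26 - 5*K**2)
B(T, -24)*158 = (26 - 5*(-24)**2)*158 = (26 - 5*576)*158 = (26 - 2880)*158 = -2854*158 = -450932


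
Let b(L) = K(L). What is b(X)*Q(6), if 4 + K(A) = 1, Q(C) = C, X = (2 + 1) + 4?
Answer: -18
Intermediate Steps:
X = 7 (X = 3 + 4 = 7)
K(A) = -3 (K(A) = -4 + 1 = -3)
b(L) = -3
b(X)*Q(6) = -3*6 = -18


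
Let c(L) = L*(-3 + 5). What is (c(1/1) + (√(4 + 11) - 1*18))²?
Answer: (16 - √15)² ≈ 147.06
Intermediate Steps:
c(L) = 2*L (c(L) = L*2 = 2*L)
(c(1/1) + (√(4 + 11) - 1*18))² = (2*(1/1) + (√(4 + 11) - 1*18))² = (2*(1*1) + (√15 - 18))² = (2*1 + (-18 + √15))² = (2 + (-18 + √15))² = (-16 + √15)²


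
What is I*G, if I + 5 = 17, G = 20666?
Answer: 247992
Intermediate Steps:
I = 12 (I = -5 + 17 = 12)
I*G = 12*20666 = 247992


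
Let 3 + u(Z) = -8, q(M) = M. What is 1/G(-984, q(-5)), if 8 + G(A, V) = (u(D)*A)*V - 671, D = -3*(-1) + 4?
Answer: -1/54799 ≈ -1.8249e-5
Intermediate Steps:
D = 7 (D = 3 + 4 = 7)
u(Z) = -11 (u(Z) = -3 - 8 = -11)
G(A, V) = -679 - 11*A*V (G(A, V) = -8 + ((-11*A)*V - 671) = -8 + (-11*A*V - 671) = -8 + (-671 - 11*A*V) = -679 - 11*A*V)
1/G(-984, q(-5)) = 1/(-679 - 11*(-984)*(-5)) = 1/(-679 - 54120) = 1/(-54799) = -1/54799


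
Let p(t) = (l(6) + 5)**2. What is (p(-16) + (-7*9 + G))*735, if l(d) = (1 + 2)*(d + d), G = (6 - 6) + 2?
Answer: 1190700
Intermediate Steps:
G = 2 (G = 0 + 2 = 2)
l(d) = 6*d (l(d) = 3*(2*d) = 6*d)
p(t) = 1681 (p(t) = (6*6 + 5)**2 = (36 + 5)**2 = 41**2 = 1681)
(p(-16) + (-7*9 + G))*735 = (1681 + (-7*9 + 2))*735 = (1681 + (-63 + 2))*735 = (1681 - 61)*735 = 1620*735 = 1190700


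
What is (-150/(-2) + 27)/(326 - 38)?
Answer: 17/48 ≈ 0.35417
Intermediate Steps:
(-150/(-2) + 27)/(326 - 38) = (-150*(-1/2) + 27)/288 = (75 + 27)*(1/288) = 102*(1/288) = 17/48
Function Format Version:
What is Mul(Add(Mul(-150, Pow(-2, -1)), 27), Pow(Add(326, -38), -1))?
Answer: Rational(17, 48) ≈ 0.35417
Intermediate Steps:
Mul(Add(Mul(-150, Pow(-2, -1)), 27), Pow(Add(326, -38), -1)) = Mul(Add(Mul(-150, Rational(-1, 2)), 27), Pow(288, -1)) = Mul(Add(75, 27), Rational(1, 288)) = Mul(102, Rational(1, 288)) = Rational(17, 48)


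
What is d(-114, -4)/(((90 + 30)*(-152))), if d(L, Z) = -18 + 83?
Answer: -13/3648 ≈ -0.0035636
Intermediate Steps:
d(L, Z) = 65
d(-114, -4)/(((90 + 30)*(-152))) = 65/(((90 + 30)*(-152))) = 65/((120*(-152))) = 65/(-18240) = 65*(-1/18240) = -13/3648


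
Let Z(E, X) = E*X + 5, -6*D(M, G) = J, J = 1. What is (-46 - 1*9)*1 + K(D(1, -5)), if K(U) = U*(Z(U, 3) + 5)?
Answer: -679/12 ≈ -56.583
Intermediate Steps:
D(M, G) = -⅙ (D(M, G) = -⅙*1 = -⅙)
Z(E, X) = 5 + E*X
K(U) = U*(10 + 3*U) (K(U) = U*((5 + U*3) + 5) = U*((5 + 3*U) + 5) = U*(10 + 3*U))
(-46 - 1*9)*1 + K(D(1, -5)) = (-46 - 1*9)*1 - (10 + 3*(-⅙))/6 = (-46 - 9)*1 - (10 - ½)/6 = -55*1 - ⅙*19/2 = -55 - 19/12 = -679/12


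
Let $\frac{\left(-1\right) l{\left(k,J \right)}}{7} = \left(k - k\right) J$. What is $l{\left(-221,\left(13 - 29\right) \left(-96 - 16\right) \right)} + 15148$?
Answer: $15148$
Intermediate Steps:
$l{\left(k,J \right)} = 0$ ($l{\left(k,J \right)} = - 7 \left(k - k\right) J = - 7 \cdot 0 J = \left(-7\right) 0 = 0$)
$l{\left(-221,\left(13 - 29\right) \left(-96 - 16\right) \right)} + 15148 = 0 + 15148 = 15148$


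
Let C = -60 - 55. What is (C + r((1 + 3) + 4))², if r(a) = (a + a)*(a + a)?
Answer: 19881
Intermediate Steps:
C = -115
r(a) = 4*a² (r(a) = (2*a)*(2*a) = 4*a²)
(C + r((1 + 3) + 4))² = (-115 + 4*((1 + 3) + 4)²)² = (-115 + 4*(4 + 4)²)² = (-115 + 4*8²)² = (-115 + 4*64)² = (-115 + 256)² = 141² = 19881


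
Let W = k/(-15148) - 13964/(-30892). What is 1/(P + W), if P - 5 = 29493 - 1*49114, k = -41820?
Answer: -29247001/573615207234 ≈ -5.0987e-5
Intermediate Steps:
P = -19616 (P = 5 + (29493 - 1*49114) = 5 + (29493 - 49114) = 5 - 19621 = -19616)
W = 93964382/29247001 (W = -41820/(-15148) - 13964/(-30892) = -41820*(-1/15148) - 13964*(-1/30892) = 10455/3787 + 3491/7723 = 93964382/29247001 ≈ 3.2128)
1/(P + W) = 1/(-19616 + 93964382/29247001) = 1/(-573615207234/29247001) = -29247001/573615207234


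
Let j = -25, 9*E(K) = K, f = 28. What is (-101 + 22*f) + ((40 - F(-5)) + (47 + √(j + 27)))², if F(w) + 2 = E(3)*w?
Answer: 78637/9 + 544*√2/3 ≈ 8993.9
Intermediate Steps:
E(K) = K/9
F(w) = -2 + w/3 (F(w) = -2 + ((⅑)*3)*w = -2 + w/3)
(-101 + 22*f) + ((40 - F(-5)) + (47 + √(j + 27)))² = (-101 + 22*28) + ((40 - (-2 + (⅓)*(-5))) + (47 + √(-25 + 27)))² = (-101 + 616) + ((40 - (-2 - 5/3)) + (47 + √2))² = 515 + ((40 - 1*(-11/3)) + (47 + √2))² = 515 + ((40 + 11/3) + (47 + √2))² = 515 + (131/3 + (47 + √2))² = 515 + (272/3 + √2)²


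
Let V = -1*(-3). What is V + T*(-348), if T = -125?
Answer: 43503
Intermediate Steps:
V = 3
V + T*(-348) = 3 - 125*(-348) = 3 + 43500 = 43503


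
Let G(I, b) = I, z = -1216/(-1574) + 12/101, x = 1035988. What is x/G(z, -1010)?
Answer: 20586894539/17713 ≈ 1.1622e+6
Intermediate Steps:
z = 70852/79487 (z = -1216*(-1/1574) + 12*(1/101) = 608/787 + 12/101 = 70852/79487 ≈ 0.89137)
x/G(z, -1010) = 1035988/(70852/79487) = 1035988*(79487/70852) = 20586894539/17713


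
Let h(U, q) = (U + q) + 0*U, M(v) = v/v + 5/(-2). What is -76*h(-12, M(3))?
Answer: 1026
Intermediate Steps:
M(v) = -3/2 (M(v) = 1 + 5*(-½) = 1 - 5/2 = -3/2)
h(U, q) = U + q (h(U, q) = (U + q) + 0 = U + q)
-76*h(-12, M(3)) = -76*(-12 - 3/2) = -76*(-27/2) = 1026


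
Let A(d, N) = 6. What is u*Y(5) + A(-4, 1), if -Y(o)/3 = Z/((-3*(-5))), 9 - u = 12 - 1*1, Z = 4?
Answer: 38/5 ≈ 7.6000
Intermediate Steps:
u = -2 (u = 9 - (12 - 1*1) = 9 - (12 - 1) = 9 - 1*11 = 9 - 11 = -2)
Y(o) = -⅘ (Y(o) = -12/((-3*(-5))) = -12/15 = -3*4/15 = -⅘)
u*Y(5) + A(-4, 1) = -2*(-⅘) + 6 = 8/5 + 6 = 38/5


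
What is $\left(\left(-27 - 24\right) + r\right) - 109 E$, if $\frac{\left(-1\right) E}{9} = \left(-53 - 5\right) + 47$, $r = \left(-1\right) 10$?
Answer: $-10852$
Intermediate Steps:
$r = -10$
$E = 99$ ($E = - 9 \left(\left(-53 - 5\right) + 47\right) = - 9 \left(-58 + 47\right) = \left(-9\right) \left(-11\right) = 99$)
$\left(\left(-27 - 24\right) + r\right) - 109 E = \left(\left(-27 - 24\right) - 10\right) - 10791 = \left(-51 - 10\right) - 10791 = -61 - 10791 = -10852$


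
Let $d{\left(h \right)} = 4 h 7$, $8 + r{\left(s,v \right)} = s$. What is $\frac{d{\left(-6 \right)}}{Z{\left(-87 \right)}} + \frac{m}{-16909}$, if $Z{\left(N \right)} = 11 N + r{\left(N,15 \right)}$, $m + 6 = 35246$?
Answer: $- \frac{8557942}{4447067} \approx -1.9244$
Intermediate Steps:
$m = 35240$ ($m = -6 + 35246 = 35240$)
$r{\left(s,v \right)} = -8 + s$
$d{\left(h \right)} = 28 h$
$Z{\left(N \right)} = -8 + 12 N$ ($Z{\left(N \right)} = 11 N + \left(-8 + N\right) = -8 + 12 N$)
$\frac{d{\left(-6 \right)}}{Z{\left(-87 \right)}} + \frac{m}{-16909} = \frac{28 \left(-6\right)}{-8 + 12 \left(-87\right)} + \frac{35240}{-16909} = - \frac{168}{-8 - 1044} + 35240 \left(- \frac{1}{16909}\right) = - \frac{168}{-1052} - \frac{35240}{16909} = \left(-168\right) \left(- \frac{1}{1052}\right) - \frac{35240}{16909} = \frac{42}{263} - \frac{35240}{16909} = - \frac{8557942}{4447067}$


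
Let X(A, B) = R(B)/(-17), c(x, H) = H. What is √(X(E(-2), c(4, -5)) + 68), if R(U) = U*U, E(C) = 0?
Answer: √19227/17 ≈ 8.1566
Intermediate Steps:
R(U) = U²
X(A, B) = -B²/17 (X(A, B) = B²/(-17) = B²*(-1/17) = -B²/17)
√(X(E(-2), c(4, -5)) + 68) = √(-1/17*(-5)² + 68) = √(-1/17*25 + 68) = √(-25/17 + 68) = √(1131/17) = √19227/17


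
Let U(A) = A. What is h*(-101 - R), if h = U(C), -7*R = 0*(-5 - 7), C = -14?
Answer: 1414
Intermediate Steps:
R = 0 (R = -0*(-5 - 7) = -0*(-12) = -1/7*0 = 0)
h = -14
h*(-101 - R) = -14*(-101 - 1*0) = -14*(-101 + 0) = -14*(-101) = 1414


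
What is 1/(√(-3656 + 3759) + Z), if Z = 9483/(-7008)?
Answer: 7384096/552068367 + 5456896*√103/552068367 ≈ 0.11369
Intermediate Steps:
Z = -3161/2336 (Z = 9483*(-1/7008) = -3161/2336 ≈ -1.3532)
1/(√(-3656 + 3759) + Z) = 1/(√(-3656 + 3759) - 3161/2336) = 1/(√103 - 3161/2336) = 1/(-3161/2336 + √103)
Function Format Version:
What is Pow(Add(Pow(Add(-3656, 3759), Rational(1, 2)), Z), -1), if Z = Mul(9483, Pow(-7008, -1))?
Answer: Add(Rational(7384096, 552068367), Mul(Rational(5456896, 552068367), Pow(103, Rational(1, 2)))) ≈ 0.11369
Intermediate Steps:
Z = Rational(-3161, 2336) (Z = Mul(9483, Rational(-1, 7008)) = Rational(-3161, 2336) ≈ -1.3532)
Pow(Add(Pow(Add(-3656, 3759), Rational(1, 2)), Z), -1) = Pow(Add(Pow(Add(-3656, 3759), Rational(1, 2)), Rational(-3161, 2336)), -1) = Pow(Add(Pow(103, Rational(1, 2)), Rational(-3161, 2336)), -1) = Pow(Add(Rational(-3161, 2336), Pow(103, Rational(1, 2))), -1)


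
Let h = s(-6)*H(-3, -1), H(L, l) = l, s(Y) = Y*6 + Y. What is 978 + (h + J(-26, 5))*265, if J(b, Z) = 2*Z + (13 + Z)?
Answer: 19528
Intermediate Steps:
s(Y) = 7*Y (s(Y) = 6*Y + Y = 7*Y)
J(b, Z) = 13 + 3*Z
h = 42 (h = (7*(-6))*(-1) = -42*(-1) = 42)
978 + (h + J(-26, 5))*265 = 978 + (42 + (13 + 3*5))*265 = 978 + (42 + (13 + 15))*265 = 978 + (42 + 28)*265 = 978 + 70*265 = 978 + 18550 = 19528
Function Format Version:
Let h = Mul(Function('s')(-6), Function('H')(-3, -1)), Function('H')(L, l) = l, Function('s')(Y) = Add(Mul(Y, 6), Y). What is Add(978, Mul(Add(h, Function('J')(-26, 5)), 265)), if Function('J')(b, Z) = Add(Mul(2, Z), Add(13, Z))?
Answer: 19528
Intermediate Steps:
Function('s')(Y) = Mul(7, Y) (Function('s')(Y) = Add(Mul(6, Y), Y) = Mul(7, Y))
Function('J')(b, Z) = Add(13, Mul(3, Z))
h = 42 (h = Mul(Mul(7, -6), -1) = Mul(-42, -1) = 42)
Add(978, Mul(Add(h, Function('J')(-26, 5)), 265)) = Add(978, Mul(Add(42, Add(13, Mul(3, 5))), 265)) = Add(978, Mul(Add(42, Add(13, 15)), 265)) = Add(978, Mul(Add(42, 28), 265)) = Add(978, Mul(70, 265)) = Add(978, 18550) = 19528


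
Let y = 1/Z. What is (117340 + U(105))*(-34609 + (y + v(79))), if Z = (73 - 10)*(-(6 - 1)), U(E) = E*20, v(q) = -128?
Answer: -261386222528/63 ≈ -4.1490e+9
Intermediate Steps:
U(E) = 20*E
Z = -315 (Z = 63*(-1*5) = 63*(-5) = -315)
y = -1/315 (y = 1/(-315) = -1/315 ≈ -0.0031746)
(117340 + U(105))*(-34609 + (y + v(79))) = (117340 + 20*105)*(-34609 + (-1/315 - 128)) = (117340 + 2100)*(-34609 - 40321/315) = 119440*(-10942156/315) = -261386222528/63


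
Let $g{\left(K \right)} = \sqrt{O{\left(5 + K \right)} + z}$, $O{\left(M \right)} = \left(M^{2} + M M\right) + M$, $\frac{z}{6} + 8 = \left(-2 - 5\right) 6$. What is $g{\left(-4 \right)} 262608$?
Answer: $787824 i \sqrt{33} \approx 4.5257 \cdot 10^{6} i$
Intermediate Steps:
$z = -300$ ($z = -48 + 6 \left(-2 - 5\right) 6 = -48 + 6 \left(\left(-7\right) 6\right) = -48 + 6 \left(-42\right) = -48 - 252 = -300$)
$O{\left(M \right)} = M + 2 M^{2}$ ($O{\left(M \right)} = \left(M^{2} + M^{2}\right) + M = 2 M^{2} + M = M + 2 M^{2}$)
$g{\left(K \right)} = \sqrt{-300 + \left(5 + K\right) \left(11 + 2 K\right)}$ ($g{\left(K \right)} = \sqrt{\left(5 + K\right) \left(1 + 2 \left(5 + K\right)\right) - 300} = \sqrt{\left(5 + K\right) \left(1 + \left(10 + 2 K\right)\right) - 300} = \sqrt{\left(5 + K\right) \left(11 + 2 K\right) - 300} = \sqrt{-300 + \left(5 + K\right) \left(11 + 2 K\right)}$)
$g{\left(-4 \right)} 262608 = \sqrt{-300 + \left(5 - 4\right) \left(11 + 2 \left(-4\right)\right)} 262608 = \sqrt{-300 + 1 \left(11 - 8\right)} 262608 = \sqrt{-300 + 1 \cdot 3} \cdot 262608 = \sqrt{-300 + 3} \cdot 262608 = \sqrt{-297} \cdot 262608 = 3 i \sqrt{33} \cdot 262608 = 787824 i \sqrt{33}$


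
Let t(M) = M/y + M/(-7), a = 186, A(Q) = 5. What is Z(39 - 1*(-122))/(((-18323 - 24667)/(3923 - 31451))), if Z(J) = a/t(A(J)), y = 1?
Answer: 995596/35825 ≈ 27.791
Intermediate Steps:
t(M) = 6*M/7 (t(M) = M/1 + M/(-7) = M*1 + M*(-⅐) = M - M/7 = 6*M/7)
Z(J) = 217/5 (Z(J) = 186/(((6/7)*5)) = 186/(30/7) = 186*(7/30) = 217/5)
Z(39 - 1*(-122))/(((-18323 - 24667)/(3923 - 31451))) = 217/(5*(((-18323 - 24667)/(3923 - 31451)))) = 217/(5*((-42990/(-27528)))) = 217/(5*((-42990*(-1/27528)))) = 217/(5*(7165/4588)) = (217/5)*(4588/7165) = 995596/35825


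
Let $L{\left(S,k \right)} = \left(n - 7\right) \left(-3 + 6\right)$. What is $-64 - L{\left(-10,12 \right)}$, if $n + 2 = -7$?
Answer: $-16$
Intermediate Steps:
$n = -9$ ($n = -2 - 7 = -9$)
$L{\left(S,k \right)} = -48$ ($L{\left(S,k \right)} = \left(-9 - 7\right) \left(-3 + 6\right) = \left(-16\right) 3 = -48$)
$-64 - L{\left(-10,12 \right)} = -64 - -48 = -64 + 48 = -16$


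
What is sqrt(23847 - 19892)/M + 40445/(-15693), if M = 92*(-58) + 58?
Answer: -40445/15693 - sqrt(3955)/5278 ≈ -2.5892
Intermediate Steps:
M = -5278 (M = -5336 + 58 = -5278)
sqrt(23847 - 19892)/M + 40445/(-15693) = sqrt(23847 - 19892)/(-5278) + 40445/(-15693) = sqrt(3955)*(-1/5278) + 40445*(-1/15693) = -sqrt(3955)/5278 - 40445/15693 = -40445/15693 - sqrt(3955)/5278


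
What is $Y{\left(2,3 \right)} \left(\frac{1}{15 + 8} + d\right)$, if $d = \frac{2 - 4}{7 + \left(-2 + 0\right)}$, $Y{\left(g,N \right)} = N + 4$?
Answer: $- \frac{287}{115} \approx -2.4957$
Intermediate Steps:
$Y{\left(g,N \right)} = 4 + N$
$d = - \frac{2}{5}$ ($d = - \frac{2}{7 - 2} = - \frac{2}{5} \approx -0.4$)
$Y{\left(2,3 \right)} \left(\frac{1}{15 + 8} + d\right) = \left(4 + 3\right) \left(\frac{1}{15 + 8} - \frac{2}{5}\right) = 7 \left(\frac{1}{23} - \frac{2}{5}\right) = 7 \left(- \frac{41}{115}\right) = - \frac{287}{115}$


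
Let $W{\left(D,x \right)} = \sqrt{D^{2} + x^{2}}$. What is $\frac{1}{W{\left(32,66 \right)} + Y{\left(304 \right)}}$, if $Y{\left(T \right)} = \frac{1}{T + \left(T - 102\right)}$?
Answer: $- \frac{506}{1377473679} + \frac{512072 \sqrt{1345}}{1377473679} \approx 0.013633$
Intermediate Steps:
$Y{\left(T \right)} = \frac{1}{-102 + 2 T}$ ($Y{\left(T \right)} = \frac{1}{T + \left(T - 102\right)} = \frac{1}{T + \left(-102 + T\right)} = \frac{1}{-102 + 2 T}$)
$\frac{1}{W{\left(32,66 \right)} + Y{\left(304 \right)}} = \frac{1}{\sqrt{32^{2} + 66^{2}} + \frac{1}{2 \left(-51 + 304\right)}} = \frac{1}{\sqrt{1024 + 4356} + \frac{1}{2 \cdot 253}} = \frac{1}{\sqrt{5380} + \frac{1}{2} \cdot \frac{1}{253}} = \frac{1}{2 \sqrt{1345} + \frac{1}{506}} = \frac{1}{\frac{1}{506} + 2 \sqrt{1345}}$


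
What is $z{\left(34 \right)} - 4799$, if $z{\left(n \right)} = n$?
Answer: $-4765$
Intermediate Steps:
$z{\left(34 \right)} - 4799 = 34 - 4799 = -4765$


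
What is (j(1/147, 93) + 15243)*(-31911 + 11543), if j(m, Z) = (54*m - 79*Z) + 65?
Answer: -7945699376/49 ≈ -1.6216e+8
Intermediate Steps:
j(m, Z) = 65 - 79*Z + 54*m (j(m, Z) = (-79*Z + 54*m) + 65 = 65 - 79*Z + 54*m)
(j(1/147, 93) + 15243)*(-31911 + 11543) = ((65 - 79*93 + 54/147) + 15243)*(-31911 + 11543) = ((65 - 7347 + 54*(1/147)) + 15243)*(-20368) = ((65 - 7347 + 18/49) + 15243)*(-20368) = (-356800/49 + 15243)*(-20368) = (390107/49)*(-20368) = -7945699376/49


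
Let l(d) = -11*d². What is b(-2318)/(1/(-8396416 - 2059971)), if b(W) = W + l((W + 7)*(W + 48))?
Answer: 3165380619444274816366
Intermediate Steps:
b(W) = W - 11*(7 + W)²*(48 + W)² (b(W) = W - 11*(W + 7)²*(W + 48)² = W - 11*(7 + W)²*(48 + W)²)
b(-2318)/(1/(-8396416 - 2059971)) = (-2318 - 11*(336 + (-2318)² + 55*(-2318))²)/(1/(-8396416 - 2059971)) = (-2318 - 11*(336 + 5373124 - 127490)²)/(1/(-10456387)) = (-2318 - 11*5245970²)/(-1/10456387) = (-2318 - 11*27520201240900)*(-10456387) = (-2318 - 302722213649900)*(-10456387) = -302722213652218*(-10456387) = 3165380619444274816366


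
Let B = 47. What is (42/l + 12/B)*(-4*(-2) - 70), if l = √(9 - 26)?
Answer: -744/47 + 2604*I*√17/17 ≈ -15.83 + 631.56*I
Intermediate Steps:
l = I*√17 (l = √(-17) = I*√17 ≈ 4.1231*I)
(42/l + 12/B)*(-4*(-2) - 70) = (42/((I*√17)) + 12/47)*(-4*(-2) - 70) = (42*(-I*√17/17) + 12*(1/47))*(8 - 70) = (-42*I*√17/17 + 12/47)*(-62) = (12/47 - 42*I*√17/17)*(-62) = -744/47 + 2604*I*√17/17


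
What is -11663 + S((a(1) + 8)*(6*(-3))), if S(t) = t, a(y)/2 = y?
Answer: -11843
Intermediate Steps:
a(y) = 2*y
-11663 + S((a(1) + 8)*(6*(-3))) = -11663 + (2*1 + 8)*(6*(-3)) = -11663 + (2 + 8)*(-18) = -11663 + 10*(-18) = -11663 - 180 = -11843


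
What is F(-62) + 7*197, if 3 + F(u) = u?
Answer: 1314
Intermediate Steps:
F(u) = -3 + u
F(-62) + 7*197 = (-3 - 62) + 7*197 = -65 + 1379 = 1314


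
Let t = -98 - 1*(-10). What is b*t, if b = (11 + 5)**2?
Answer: -22528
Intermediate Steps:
b = 256 (b = 16**2 = 256)
t = -88 (t = -98 + 10 = -88)
b*t = 256*(-88) = -22528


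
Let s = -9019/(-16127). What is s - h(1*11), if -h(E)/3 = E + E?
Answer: 1073401/16127 ≈ 66.559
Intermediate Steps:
s = 9019/16127 (s = -9019*(-1/16127) = 9019/16127 ≈ 0.55925)
h(E) = -6*E (h(E) = -3*(E + E) = -6*E)
s - h(1*11) = 9019/16127 - (-6)*1*11 = 9019/16127 - (-6)*11 = 9019/16127 - 1*(-66) = 9019/16127 + 66 = 1073401/16127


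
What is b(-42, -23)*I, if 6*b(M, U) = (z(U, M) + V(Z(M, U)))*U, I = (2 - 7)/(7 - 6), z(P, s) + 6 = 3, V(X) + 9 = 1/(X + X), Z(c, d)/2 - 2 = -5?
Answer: -16675/72 ≈ -231.60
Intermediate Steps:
Z(c, d) = -6 (Z(c, d) = 4 + 2*(-5) = 4 - 10 = -6)
V(X) = -9 + 1/(2*X) (V(X) = -9 + 1/(X + X) = -9 + 1/(2*X))
z(P, s) = -3 (z(P, s) = -6 + 3 = -3)
I = -5 (I = -5/1 = -5*1 = -5)
b(M, U) = -145*U/72 (b(M, U) = ((-3 + (-9 + (½)/(-6)))*U)/6 = ((-3 + (-9 + (½)*(-⅙)))*U)/6 = ((-3 + (-9 - 1/12))*U)/6 = ((-3 - 109/12)*U)/6 = (-145*U/12)/6 = -145*U/72)
b(-42, -23)*I = -145/72*(-23)*(-5) = (3335/72)*(-5) = -16675/72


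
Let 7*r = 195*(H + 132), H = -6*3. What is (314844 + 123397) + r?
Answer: 3089917/7 ≈ 4.4142e+5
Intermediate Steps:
H = -18
r = 22230/7 (r = (195*(-18 + 132))/7 = (195*114)/7 = (⅐)*22230 = 22230/7 ≈ 3175.7)
(314844 + 123397) + r = (314844 + 123397) + 22230/7 = 438241 + 22230/7 = 3089917/7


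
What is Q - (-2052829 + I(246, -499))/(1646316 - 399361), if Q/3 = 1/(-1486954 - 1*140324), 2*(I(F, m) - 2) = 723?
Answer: 556654702174/338190406415 ≈ 1.6460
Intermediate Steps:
I(F, m) = 727/2 (I(F, m) = 2 + (1/2)*723 = 2 + 723/2 = 727/2)
Q = -1/542426 (Q = 3/(-1486954 - 1*140324) = 3/(-1486954 - 140324) = 3/(-1627278) = 3*(-1/1627278) = -1/542426 ≈ -1.8436e-6)
Q - (-2052829 + I(246, -499))/(1646316 - 399361) = -1/542426 - (-2052829 + 727/2)/(1646316 - 399361) = -1/542426 - (-4104931)/(2*1246955) = -1/542426 - 1*(-4104931/2493910) = -1/542426 + 4104931/2493910 = 556654702174/338190406415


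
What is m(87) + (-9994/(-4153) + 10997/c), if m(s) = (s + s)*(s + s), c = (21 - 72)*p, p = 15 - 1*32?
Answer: 109067645015/3600651 ≈ 30291.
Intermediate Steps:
p = -17 (p = 15 - 32 = -17)
c = 867 (c = (21 - 72)*(-17) = -51*(-17) = 867)
m(s) = 4*s**2 (m(s) = (2*s)*(2*s) = 4*s**2)
m(87) + (-9994/(-4153) + 10997/c) = 4*87**2 + (-9994/(-4153) + 10997/867) = 4*7569 + (-9994*(-1/4153) + 10997*(1/867)) = 30276 + (9994/4153 + 10997/867) = 30276 + 54335339/3600651 = 109067645015/3600651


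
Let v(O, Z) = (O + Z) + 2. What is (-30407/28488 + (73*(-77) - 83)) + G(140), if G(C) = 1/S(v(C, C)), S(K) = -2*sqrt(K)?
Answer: -162525959/28488 - sqrt(282)/564 ≈ -5705.1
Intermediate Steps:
v(O, Z) = 2 + O + Z
G(C) = -1/(2*sqrt(2 + 2*C)) (G(C) = 1/(-2*sqrt(2 + C + C)) = 1/(-2*sqrt(2 + 2*C)) = -1/(2*sqrt(2 + 2*C)))
(-30407/28488 + (73*(-77) - 83)) + G(140) = (-30407/28488 + (73*(-77) - 83)) - sqrt(2)/(4*sqrt(1 + 140)) = (-30407*1/28488 + (-5621 - 83)) - sqrt(2)/(4*sqrt(141)) = (-30407/28488 - 5704) - sqrt(2)*sqrt(141)/141/4 = -162525959/28488 - sqrt(282)/564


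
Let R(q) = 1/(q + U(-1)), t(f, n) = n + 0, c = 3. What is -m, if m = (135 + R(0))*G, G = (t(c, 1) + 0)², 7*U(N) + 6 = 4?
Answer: -263/2 ≈ -131.50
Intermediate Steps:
U(N) = -2/7 (U(N) = -6/7 + (⅐)*4 = -6/7 + 4/7 = -2/7)
t(f, n) = n
R(q) = 1/(-2/7 + q) (R(q) = 1/(q - 2/7) = 1/(-2/7 + q))
G = 1 (G = (1 + 0)² = 1² = 1)
m = 263/2 (m = (135 + 7/(-2 + 7*0))*1 = (135 + 7/(-2 + 0))*1 = (135 + 7/(-2))*1 = (135 + 7*(-½))*1 = (135 - 7/2)*1 = (263/2)*1 = 263/2 ≈ 131.50)
-m = -1*263/2 = -263/2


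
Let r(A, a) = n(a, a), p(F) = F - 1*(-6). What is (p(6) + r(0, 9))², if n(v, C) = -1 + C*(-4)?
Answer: 625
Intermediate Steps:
p(F) = 6 + F (p(F) = F + 6 = 6 + F)
n(v, C) = -1 - 4*C
r(A, a) = -1 - 4*a
(p(6) + r(0, 9))² = ((6 + 6) + (-1 - 4*9))² = (12 + (-1 - 36))² = (12 - 37)² = (-25)² = 625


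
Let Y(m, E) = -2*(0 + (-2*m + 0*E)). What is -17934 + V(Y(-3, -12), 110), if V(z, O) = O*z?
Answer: -19254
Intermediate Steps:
Y(m, E) = 4*m (Y(m, E) = -2*(0 + (-2*m + 0)) = -2*(0 - 2*m) = -(-4)*m = 4*m)
-17934 + V(Y(-3, -12), 110) = -17934 + 110*(4*(-3)) = -17934 + 110*(-12) = -17934 - 1320 = -19254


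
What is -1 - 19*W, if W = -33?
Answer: 626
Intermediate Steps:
-1 - 19*W = -1 - 19*(-33) = -1 + 627 = 626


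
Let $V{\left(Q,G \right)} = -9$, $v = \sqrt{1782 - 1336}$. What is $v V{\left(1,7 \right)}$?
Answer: $- 9 \sqrt{446} \approx -190.07$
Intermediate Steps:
$v = \sqrt{446} \approx 21.119$
$v V{\left(1,7 \right)} = \sqrt{446} \left(-9\right) = - 9 \sqrt{446}$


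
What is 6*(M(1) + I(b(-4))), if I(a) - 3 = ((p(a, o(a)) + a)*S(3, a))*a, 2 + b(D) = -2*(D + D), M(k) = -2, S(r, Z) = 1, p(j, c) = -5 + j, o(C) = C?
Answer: 1938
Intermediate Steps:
b(D) = -2 - 4*D (b(D) = -2 - 2*(D + D) = -2 - 4*D)
I(a) = 3 + a*(-5 + 2*a) (I(a) = 3 + (((-5 + a) + a)*1)*a = 3 + ((-5 + 2*a)*1)*a = 3 + (-5 + 2*a)*a = 3 + a*(-5 + 2*a))
6*(M(1) + I(b(-4))) = 6*(-2 + (3 + (-2 - 4*(-4))² + (-2 - 4*(-4))*(-5 + (-2 - 4*(-4))))) = 6*(-2 + (3 + (-2 + 16)² + (-2 + 16)*(-5 + (-2 + 16)))) = 6*(-2 + (3 + 14² + 14*(-5 + 14))) = 6*(-2 + (3 + 196 + 14*9)) = 6*(-2 + (3 + 196 + 126)) = 6*(-2 + 325) = 6*323 = 1938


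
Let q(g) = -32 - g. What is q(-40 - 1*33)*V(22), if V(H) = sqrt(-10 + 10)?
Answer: 0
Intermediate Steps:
V(H) = 0 (V(H) = sqrt(0) = 0)
q(-40 - 1*33)*V(22) = (-32 - (-40 - 1*33))*0 = (-32 - (-40 - 33))*0 = (-32 - 1*(-73))*0 = (-32 + 73)*0 = 41*0 = 0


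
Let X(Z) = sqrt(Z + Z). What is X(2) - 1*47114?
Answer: -47112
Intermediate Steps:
X(Z) = sqrt(2)*sqrt(Z) (X(Z) = sqrt(2*Z) = sqrt(2)*sqrt(Z))
X(2) - 1*47114 = sqrt(2)*sqrt(2) - 1*47114 = 2 - 47114 = -47112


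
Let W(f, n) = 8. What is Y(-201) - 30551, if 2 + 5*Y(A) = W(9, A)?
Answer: -152749/5 ≈ -30550.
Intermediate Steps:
Y(A) = 6/5 (Y(A) = -2/5 + (1/5)*8 = -2/5 + 8/5 = 6/5)
Y(-201) - 30551 = 6/5 - 30551 = -152749/5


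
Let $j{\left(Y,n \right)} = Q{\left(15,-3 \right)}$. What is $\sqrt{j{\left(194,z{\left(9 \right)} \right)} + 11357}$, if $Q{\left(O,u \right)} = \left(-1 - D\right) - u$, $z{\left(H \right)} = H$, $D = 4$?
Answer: $\sqrt{11355} \approx 106.56$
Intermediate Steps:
$Q{\left(O,u \right)} = -5 - u$ ($Q{\left(O,u \right)} = \left(-1 - 4\right) - u = -5 - u$)
$j{\left(Y,n \right)} = -2$ ($j{\left(Y,n \right)} = -5 - -3 = -5 + 3 = -2$)
$\sqrt{j{\left(194,z{\left(9 \right)} \right)} + 11357} = \sqrt{-2 + 11357} = \sqrt{11355}$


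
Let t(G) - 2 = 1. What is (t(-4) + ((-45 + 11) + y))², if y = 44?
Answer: 169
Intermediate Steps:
t(G) = 3 (t(G) = 2 + 1 = 3)
(t(-4) + ((-45 + 11) + y))² = (3 + ((-45 + 11) + 44))² = (3 + (-34 + 44))² = (3 + 10)² = 13² = 169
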